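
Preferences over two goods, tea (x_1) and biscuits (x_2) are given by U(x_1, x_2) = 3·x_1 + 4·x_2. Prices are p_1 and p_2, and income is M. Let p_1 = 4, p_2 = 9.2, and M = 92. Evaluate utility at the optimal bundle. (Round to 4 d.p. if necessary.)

V = 69

Linear utility — the consumer picks whichever good has higher MU/price: 3/4 = 0.75 vs 4/9.2 = 0.4348.
x_1 gives more utility per dollar, so spend all income on x_1: x_1* = M/p_1, x_2* = 0.
Numerically: x_1* = 23, x_2* = 0.
Utility at the optimum: U(23, 0) = 69.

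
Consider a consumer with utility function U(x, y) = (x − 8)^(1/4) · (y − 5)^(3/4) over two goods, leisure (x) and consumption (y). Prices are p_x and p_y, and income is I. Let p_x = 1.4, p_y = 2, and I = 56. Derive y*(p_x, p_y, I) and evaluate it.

This is Cobb-Douglas in (x−8, y−5): tangency gives 0.25·p_y·(y−5) = 0.75·p_x·(x−8).
Substituting into the budget: x* = 8 + 0.25·(I − 8·p_x − 5·p_y)/p_x, and y* = 5 + 0.75·(…)/p_y.
Discretionary income = 56 − 8·1.4 − 5·2 = 34.8; y* = 5 + 0.75·34.8/2 = 18.05.

y* = 18.05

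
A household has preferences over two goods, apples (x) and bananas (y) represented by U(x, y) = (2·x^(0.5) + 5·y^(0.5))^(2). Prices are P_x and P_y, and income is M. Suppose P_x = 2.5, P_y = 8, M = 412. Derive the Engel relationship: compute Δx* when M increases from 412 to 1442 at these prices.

Δx* = 139.5132

MU_x ∝ 2·x^(-0.5), MU_y ∝ 5·y^(-0.5), so MRS = (2/5)·(y/x)^(0.5) = P_x/P_y.
Solve for the ratio: y/x = [(5/2)·P_x/P_y]^(2).
With the ratio pinned down, the budget gives x* = M/(P_x + P_y·(y/x)) and y* = (y/x)·x*.
Numerically y/x = 0.610352, so x* = 412/(2.5 + 8·0.610352) = 55.8053.
At M' = 1442: x* = 195.3185. Change: 195.3185 − 55.8053 = 139.5132.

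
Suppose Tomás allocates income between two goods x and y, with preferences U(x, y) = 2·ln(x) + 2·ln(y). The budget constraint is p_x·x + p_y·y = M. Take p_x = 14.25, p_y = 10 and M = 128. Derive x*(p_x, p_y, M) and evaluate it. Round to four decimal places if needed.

x* = 4.4912

Tangency: MRS = y/x = p_x/p_y.
So 2·p_y·y = 2·p_x·x; combined with the budget, a share 0.5 of income goes to x.
Demand: x*(p_x,p_y,M) = 0.5·M/p_x and y* = 0.5·M/p_y.
At p_x=14.25, p_y=10, M=128: x* = 0.5·128/14.25 = 4.4912.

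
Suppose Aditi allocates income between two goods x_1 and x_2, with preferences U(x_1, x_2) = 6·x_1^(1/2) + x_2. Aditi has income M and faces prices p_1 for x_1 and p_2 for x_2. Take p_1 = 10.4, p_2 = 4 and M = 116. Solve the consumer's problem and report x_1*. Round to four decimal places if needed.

x_1* = 1.3314

Utility is quasi-linear in x_2; the FOC for x_1 is 3/√x_1 = p_1/p_2.
Solve: √x_1 = 3·p_2/p_1, so x_1*(p_1,p_2) = (3·p_2/p_1)², and x_2* = (M − p_1·x_1*)/p_2.
Plugging in: x_1* = (3·4/10.4)² = 1.3314.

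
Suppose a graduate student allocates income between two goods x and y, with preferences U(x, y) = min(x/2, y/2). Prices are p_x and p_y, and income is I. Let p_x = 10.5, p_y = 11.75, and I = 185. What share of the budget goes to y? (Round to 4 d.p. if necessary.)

share on y = 0.5281

With perfect complements, no substitution: consume in ratio x:y = 2:2.
Budget: p_x·x + p_y·x = I, so (2·p_x + 2·p_y)·x = 2·I.
Demand: x*(p_x,p_y,I) = 2·I/(2·p_x + 2·p_y), y* = 2·I/(2·p_x + 2·p_y).
Here 2·10.5 + 2·11.75 = 44.5, giving x* = 8.3146 and y* = 8.3146.
Expenditure on y: 11.75·8.3146 = 97.6966; share = 0.5281.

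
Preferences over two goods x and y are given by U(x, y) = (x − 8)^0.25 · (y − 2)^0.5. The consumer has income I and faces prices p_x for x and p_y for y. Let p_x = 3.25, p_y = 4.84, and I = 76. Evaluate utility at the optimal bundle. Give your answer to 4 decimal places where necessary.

MRS = (1/2)·(y−2)/(x−8). Tangency with p_x/p_y gives y−2 = 2·(p_x/p_y)·(x−8).
After buying the subsistence bundle (8, 2), a share 1/3 of the remaining income goes to x: x* = 8 + 1/3·(I − 8p_x − 2p_y)/p_x.
Discretionary income = 76 − 8·3.25 − 2·4.84 = 40.32; x* = 8 + 1/3·40.32/3.25 = 12.1354; y* = 2 + 2/3·40.32/4.84 = 7.5537.
Utility at the optimum: U(12.1354, 7.5537) = 3.3606.

V = 3.3606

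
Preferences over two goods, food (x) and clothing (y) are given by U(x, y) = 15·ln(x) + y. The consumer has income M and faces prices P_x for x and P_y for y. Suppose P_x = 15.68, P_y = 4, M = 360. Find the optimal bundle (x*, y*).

x* = 3.8265, y* = 75

Set MRS = P_x/P_y: (15/x)/1 = P_x/P_y.
So x*(P_x,P_y) = 15·P_y/P_x, independent of income; and y* = (M − 15·P_y)/P_y.
At the given prices: x* = 15·4/15.68 = 3.8265, and y* = 75.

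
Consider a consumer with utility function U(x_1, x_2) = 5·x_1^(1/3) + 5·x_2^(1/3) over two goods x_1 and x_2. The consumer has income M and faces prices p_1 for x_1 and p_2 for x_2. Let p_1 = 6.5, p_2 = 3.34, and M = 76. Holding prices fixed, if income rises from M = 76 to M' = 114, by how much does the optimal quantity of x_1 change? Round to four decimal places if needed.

Δx_1* = 2.441

MU_x_1 ∝ 5·x_1^(-2/3), MU_x_2 ∝ 5·x_2^(-2/3), so MRS = (x_2/x_1)^(2/3) = p_1/p_2.
Hence x_2/x_1 = (p_1/p_2)^(1/(2/3)), i.e. raised to the 1.5 power.
With the ratio pinned down, the budget gives x_1* = M/(p_1 + p_2·(x_2/x_1)) and x_2* = (x_2/x_1)·x_1*.
Numerically x_2/x_1 = 2.714878, so x_1* = 76/(6.5 + 3.34·2.714878) = 4.8819.
At M' = 114: x_1* = 7.3229. Change: 7.3229 − 4.8819 = 2.441.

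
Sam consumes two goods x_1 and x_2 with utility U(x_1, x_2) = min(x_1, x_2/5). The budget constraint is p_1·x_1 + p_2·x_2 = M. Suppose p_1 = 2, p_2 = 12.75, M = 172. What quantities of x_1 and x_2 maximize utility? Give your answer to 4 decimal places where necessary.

Here 2 + 5·12.75 = 65.75, giving x_1* = 2.616 and x_2* = 13.0798.

x_1* = 2.616, x_2* = 13.0798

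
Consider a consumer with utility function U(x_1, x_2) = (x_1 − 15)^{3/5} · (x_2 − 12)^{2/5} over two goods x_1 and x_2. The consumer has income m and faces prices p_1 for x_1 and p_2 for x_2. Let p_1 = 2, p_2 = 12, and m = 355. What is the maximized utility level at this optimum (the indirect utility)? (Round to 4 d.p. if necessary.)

V = 22.5477

MRS = (3/2)·(x_2−12)/(x_1−15). Tangency with p_1/p_2 gives x_2−12 = (2/3)·(p_1/p_2)·(x_1−15).
After buying the subsistence bundle (15, 12), a share 0.6 of the remaining income goes to x_1: x_1* = 15 + 0.6·(m − 15p_1 − 12p_2)/p_1.
Discretionary income = 355 − 15·2 − 12·12 = 181; x_1* = 15 + 0.6·181/2 = 69.3; x_2* = 12 + 0.4·181/12 = 18.0333.
Utility at the optimum: U(69.3, 18.0333) = 22.5477.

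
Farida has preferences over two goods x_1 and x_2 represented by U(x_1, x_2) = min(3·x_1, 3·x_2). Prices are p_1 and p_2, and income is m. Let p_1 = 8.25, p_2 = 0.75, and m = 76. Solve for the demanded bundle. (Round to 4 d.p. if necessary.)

With perfect complements, no substitution: consume in ratio x_1:x_2 = 3:3.
Budget: p_1·x_1 + p_2·x_1 = m, so (3·p_1 + 3·p_2)·x_1 = 3·m.
Demand: x_1*(p_1,p_2,m) = 3·m/(3·p_1 + 3·p_2), x_2* = 3·m/(3·p_1 + 3·p_2).
Here 3·8.25 + 3·0.75 = 27, giving x_1* = 8.4444 and x_2* = 8.4444.

x_1* = 8.4444, x_2* = 8.4444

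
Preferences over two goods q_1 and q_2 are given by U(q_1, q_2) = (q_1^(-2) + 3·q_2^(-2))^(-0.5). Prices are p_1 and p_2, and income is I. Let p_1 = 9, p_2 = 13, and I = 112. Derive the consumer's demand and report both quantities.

From the CES first-order condition, (1/3)·(q_2/q_1)^(3) = p_1/p_2.
Hence q_2/q_1 = (3·p_1/p_2)^(1/(3)), i.e. raised to the 1/3 power.
With the ratio pinned down, the budget gives q_1* = I/(p_1 + p_2·(q_2/q_1)) and q_2* = (q_2/q_1)·q_1*.
Numerically q_2/q_1 = 1.275871, so q_1* = 112/(9 + 13·1.275871) = 4.3773 and q_2* = 1.275871·4.3773 = 5.5849.

q_1* = 4.3773, q_2* = 5.5849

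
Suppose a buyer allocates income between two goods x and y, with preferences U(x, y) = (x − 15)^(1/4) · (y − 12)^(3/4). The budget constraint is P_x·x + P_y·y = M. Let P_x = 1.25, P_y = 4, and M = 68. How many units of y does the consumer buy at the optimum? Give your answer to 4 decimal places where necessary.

Let x' = x−15, y' = y−12. MRS = (1/3)·y'/x' = P_x/P_y.
Substituting into the budget: x* = 15 + 0.25·(M − 15·P_x − 12·P_y)/P_x, and y* = 12 + 0.75·(…)/P_y.
Discretionary income = 68 − 15·1.25 − 12·4 = 1.25; y* = 12 + 0.75·1.25/4 = 12.2344.

y* = 12.2344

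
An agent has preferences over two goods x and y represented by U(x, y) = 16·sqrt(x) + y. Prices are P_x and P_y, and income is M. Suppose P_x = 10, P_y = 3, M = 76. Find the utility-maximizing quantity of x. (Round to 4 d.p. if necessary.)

x* = 5.76

Thus x* = (8·P_y/P_x)² — independent of M — with the rest of income spent on y.
Plugging in: x* = (8·3/10)² = 5.76.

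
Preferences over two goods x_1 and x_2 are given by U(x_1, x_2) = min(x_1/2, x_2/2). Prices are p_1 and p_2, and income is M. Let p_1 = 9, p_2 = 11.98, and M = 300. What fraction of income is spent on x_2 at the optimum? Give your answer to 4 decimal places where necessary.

share on x_2 = 0.571

With perfect complements, no substitution: consume in ratio x_1:x_2 = 2:2.
Budget: p_1·x_1 + p_2·x_1 = M, so (2·p_1 + 2·p_2)·x_1 = 2·M.
Demand: x_1*(p_1,p_2,M) = 2·M/(2·p_1 + 2·p_2), x_2* = 2·M/(2·p_1 + 2·p_2).
Here 2·9 + 2·11.98 = 41.96, giving x_1* = 14.2993 and x_2* = 14.2993.
Expenditure on x_2: 11.98·14.2993 = 171.306; share = 0.571.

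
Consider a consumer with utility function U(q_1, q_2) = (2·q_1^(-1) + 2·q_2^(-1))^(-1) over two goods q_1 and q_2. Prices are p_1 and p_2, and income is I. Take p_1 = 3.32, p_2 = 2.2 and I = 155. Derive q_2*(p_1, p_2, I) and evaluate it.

q_2* = 31.6159

With the ratio pinned down, the budget gives q_1* = I/(p_1 + p_2·(q_2/q_1)) and q_2* = (q_2/q_1)·q_1*.
Numerically q_2/q_1 = 1.228451, so q_1* = 155/(3.32 + 2.2·1.228451) = 25.7364 and q_2* = 1.228451·25.7364 = 31.6159.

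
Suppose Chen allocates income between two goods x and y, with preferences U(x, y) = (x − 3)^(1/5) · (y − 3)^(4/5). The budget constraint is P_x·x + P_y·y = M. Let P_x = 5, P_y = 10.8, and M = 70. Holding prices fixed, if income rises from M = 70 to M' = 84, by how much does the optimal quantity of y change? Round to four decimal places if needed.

Let x' = x−3, y' = y−3. MRS = (1/4)·y'/x' = P_x/P_y.
Substituting into the budget: x* = 3 + 0.2·(M − 3·P_x − 3·P_y)/P_x, and y* = 3 + 0.8·(…)/P_y.
Discretionary income = 70 − 3·5 − 3·10.8 = 22.6; y* = 3 + 0.8·22.6/10.8 = 4.6741.
At M' = 84: y* = 5.7111. Change: 5.7111 − 4.6741 = 1.037.

Δy* = 1.037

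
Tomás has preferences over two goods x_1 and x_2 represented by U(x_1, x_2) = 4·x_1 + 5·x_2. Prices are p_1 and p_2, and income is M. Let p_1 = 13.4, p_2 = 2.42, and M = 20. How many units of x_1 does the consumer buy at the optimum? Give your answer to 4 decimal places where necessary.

Linear utility — the consumer picks whichever good has higher MU/price: 4/13.4 = 0.2985 vs 5/2.42 = 2.0661.
x_2 gives more utility per dollar, so spend all income on x_2: x_2* = M/p_2, x_1* = 0.
Numerically: x_1* = 0, x_2* = 8.2645.

x_1* = 0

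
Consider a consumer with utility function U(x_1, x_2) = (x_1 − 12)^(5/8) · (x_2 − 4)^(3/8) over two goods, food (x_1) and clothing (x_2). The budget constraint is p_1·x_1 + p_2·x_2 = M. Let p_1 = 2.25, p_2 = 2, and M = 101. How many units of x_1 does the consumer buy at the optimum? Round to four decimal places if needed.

Let x_1' = x_1−12, x_2' = x_2−4. MRS = (5/3)·x_2'/x_1' = p_1/p_2.
Substituting into the budget: x_1* = 12 + 0.625·(M − 12·p_1 − 4·p_2)/p_1, and x_2* = 4 + 0.375·(…)/p_2.
Discretionary income = 101 − 12·2.25 − 4·2 = 66; x_1* = 12 + 0.625·66/2.25 = 30.3333.

x_1* = 30.3333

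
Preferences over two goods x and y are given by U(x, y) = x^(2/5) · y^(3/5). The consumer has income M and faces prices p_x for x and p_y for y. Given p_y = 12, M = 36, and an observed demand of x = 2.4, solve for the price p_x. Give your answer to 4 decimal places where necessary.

MU_x/MU_y = (0.4·y)/(0.6·x); tangency sets this equal to p_x/p_y.
Rearranging, p_y·y = (3/2)·p_x·x. Substituting into the budget gives p_x·x·(1 + (3/2)) = M.
Demand: x*(p_x,p_y,M) = 0.4·M/p_x and y* = 0.6·M/p_y.
Set x* = 2.4 in the demand function and solve for p_x: p_x = 6.

p_x = 6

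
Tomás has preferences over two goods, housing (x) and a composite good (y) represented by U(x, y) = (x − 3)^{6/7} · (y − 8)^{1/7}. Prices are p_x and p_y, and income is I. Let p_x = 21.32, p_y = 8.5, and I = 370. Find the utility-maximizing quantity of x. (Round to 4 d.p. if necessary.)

x* = 12.5701

MRS = 6·(y−8)/(x−3). Tangency with p_x/p_y gives y−8 = (1/6)·(p_x/p_y)·(x−3).
Substituting into the budget: x* = 3 + 6/7·(I − 3·p_x − 8·p_y)/p_x, and y* = 8 + 1/7·(…)/p_y.
Discretionary income = 370 − 3·21.32 − 8·8.5 = 238.04; x* = 3 + 6/7·238.04/21.32 = 12.5701.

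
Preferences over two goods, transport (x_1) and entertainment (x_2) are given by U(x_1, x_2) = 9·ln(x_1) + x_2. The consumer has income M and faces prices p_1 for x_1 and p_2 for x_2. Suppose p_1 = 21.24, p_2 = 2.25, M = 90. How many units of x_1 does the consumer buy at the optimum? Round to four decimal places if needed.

MU_x_1 = 9/x_1, MU_x_2 = 1. Tangency: 9/x_1 = p_1/p_2.
So x_1*(p_1,p_2) = 9·p_2/p_1, independent of income; and x_2* = (M − 9·p_2)/p_2.
At the given prices: x_1* = 9·2.25/21.24 = 0.9534.

x_1* = 0.9534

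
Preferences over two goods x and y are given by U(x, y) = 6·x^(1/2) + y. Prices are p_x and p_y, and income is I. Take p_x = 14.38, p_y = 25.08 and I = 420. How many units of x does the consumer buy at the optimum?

Utility is quasi-linear in y; the FOC for x is 3/√x = p_x/p_y.
Solve: √x = 3·p_y/p_x, so x*(p_x,p_y) = (3·p_y/p_x)², and y* = (I − p_x·x*)/p_y.
Plugging in: x* = (3·25.08/14.38)² = 27.3766.

x* = 27.3766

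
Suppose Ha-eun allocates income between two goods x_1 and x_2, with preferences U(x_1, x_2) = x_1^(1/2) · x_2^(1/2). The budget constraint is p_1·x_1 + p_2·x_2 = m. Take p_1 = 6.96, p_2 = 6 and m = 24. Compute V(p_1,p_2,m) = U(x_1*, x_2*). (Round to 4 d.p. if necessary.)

Tangency: MRS = x_2/x_1 = p_1/p_2.
Rearranging, p_2·x_2 = p_1·x_1. Substituting into the budget gives p_1·x_1·(1 + 1) = m.
Demand: x_1*(p_1,p_2,m) = 0.5·m/p_1 and x_2* = 0.5·m/p_2.
At p_1=6.96, p_2=6, m=24: x_1* = 0.5·24/6.96 = 1.7241, x_2* = 2.
Utility at the optimum: U(1.7241, 2) = 1.857.

V = 1.857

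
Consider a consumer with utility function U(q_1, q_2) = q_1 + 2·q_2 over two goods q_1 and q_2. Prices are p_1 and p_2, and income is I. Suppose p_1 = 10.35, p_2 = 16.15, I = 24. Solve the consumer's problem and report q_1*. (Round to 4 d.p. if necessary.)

q_1* = 0

Perfect substitutes: compare marginal utility per dollar. 1/p_1 vs 2/p_2 → 0.0966 vs 0.1238.
q_2 gives more utility per dollar, so spend all income on q_2: q_2* = I/p_2, q_1* = 0.
Numerically: q_1* = 0, q_2* = 1.4861.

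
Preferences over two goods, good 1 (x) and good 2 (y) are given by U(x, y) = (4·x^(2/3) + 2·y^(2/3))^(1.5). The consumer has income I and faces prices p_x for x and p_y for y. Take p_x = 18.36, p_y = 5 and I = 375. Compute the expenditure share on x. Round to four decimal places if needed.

Substitute y = (y/x)·x into the budget: x* = I/(p_x + p_y·(y/x)).
Numerically y/x = 6.188965, so x* = 375/(18.36 + 5·6.188965) = 7.6057 and y* = 6.188965·7.6057 = 47.0717.
Expenditure on x: 18.36·7.6057 = 139.6415; share = 0.3724.

share on x = 0.3724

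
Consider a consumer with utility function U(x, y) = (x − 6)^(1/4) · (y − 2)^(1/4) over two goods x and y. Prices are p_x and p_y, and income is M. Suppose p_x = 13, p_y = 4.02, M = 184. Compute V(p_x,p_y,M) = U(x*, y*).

This is Cobb-Douglas in (x−6, y−2): tangency gives 0.25·p_y·(y−2) = 0.25·p_x·(x−6).
Substituting into the budget: x* = 6 + 0.5·(M − 6·p_x − 2·p_y)/p_x, and y* = 2 + 0.5·(…)/p_y.
Discretionary income = 184 − 6·13 − 2·4.02 = 97.96; x* = 6 + 0.5·97.96/13 = 9.7677; y* = 2 + 0.5·97.96/4.02 = 14.1841.
Utility at the optimum: U(9.7677, 14.1841) = 2.603.

V = 2.603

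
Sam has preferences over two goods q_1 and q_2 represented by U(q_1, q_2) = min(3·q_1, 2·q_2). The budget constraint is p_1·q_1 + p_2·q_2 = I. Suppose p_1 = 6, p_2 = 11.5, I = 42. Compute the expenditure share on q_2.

share on q_2 = 0.7419

Leontief preferences: the optimum is at the kink where q_1/2 = q_2/3, i.e. q_2 = (3/2)·q_1.
Budget: p_1·q_1 + p_2·(3/2)·q_1 = I, so (2·p_1 + 3·p_2)·q_1 = 2·I.
Demand: q_1*(p_1,p_2,I) = 2·I/(2·p_1 + 3·p_2), q_2* = 3·I/(2·p_1 + 3·p_2).
Here 2·6 + 3·11.5 = 46.5, giving q_1* = 1.8065 and q_2* = 2.7097.
Expenditure on q_2: 11.5·2.7097 = 31.1613; share = 0.7419.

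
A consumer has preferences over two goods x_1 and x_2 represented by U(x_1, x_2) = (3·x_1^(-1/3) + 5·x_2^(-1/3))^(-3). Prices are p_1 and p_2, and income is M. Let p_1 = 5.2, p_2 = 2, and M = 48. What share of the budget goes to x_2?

MRS = MU_x_1/MU_x_2 = (3/5)·(x_2/x_1)^(4/3). Set equal to p_1/p_2.
Hence x_2/x_1 = ((5/3)·p_1/p_2)^(1/(4/3)), i.e. raised to the 0.75 power.
Substitute x_2 = (x_2/x_1)·x_1 into the budget: x_1* = M/(p_1 + p_2·(x_2/x_1)).
Numerically x_2/x_1 = 3.003423, so x_1* = 48/(5.2 + 2·3.003423) = 4.2831 and x_2* = 3.003423·4.2831 = 12.864.
Expenditure on x_2: 2·12.864 = 25.7279; share = 0.536.

share on x_2 = 0.536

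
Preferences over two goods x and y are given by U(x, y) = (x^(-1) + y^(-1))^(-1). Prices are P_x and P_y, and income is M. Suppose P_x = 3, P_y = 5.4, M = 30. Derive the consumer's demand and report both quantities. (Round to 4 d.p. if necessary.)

From the CES first-order condition, (y/x)^(2) = P_x/P_y.
Hence y/x = (P_x/P_y)^(1/(2)), i.e. raised to the 0.5 power.
Substitute y = (y/x)·x into the budget: x* = M/(P_x + P_y·(y/x)).
Numerically y/x = 0.745356, so x* = 30/(3 + 5.4·0.745356) = 4.2705 and y* = 0.745356·4.2705 = 3.1831.

x* = 4.2705, y* = 3.1831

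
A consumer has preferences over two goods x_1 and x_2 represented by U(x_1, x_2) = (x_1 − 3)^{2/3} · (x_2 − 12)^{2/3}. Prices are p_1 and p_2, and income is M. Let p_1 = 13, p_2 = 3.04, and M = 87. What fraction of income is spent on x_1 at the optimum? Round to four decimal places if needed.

Discretionary income = 87 − 3·13 − 12·3.04 = 11.52; x_1* = 3 + 0.5·11.52/13 = 3.4431; x_2* = 12 + 0.5·11.52/3.04 = 13.8947.
Expenditure on x_1: 13·3.4431 = 44.76; share = 0.5145.

share on x_1 = 0.5145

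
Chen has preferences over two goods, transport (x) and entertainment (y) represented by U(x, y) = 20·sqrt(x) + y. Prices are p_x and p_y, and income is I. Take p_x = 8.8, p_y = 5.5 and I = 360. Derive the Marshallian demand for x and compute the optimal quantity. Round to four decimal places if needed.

Set MRS = p_x/p_y: 10·x^(−1/2) = p_x/p_y.
Solve: √x = 10·p_y/p_x, so x*(p_x,p_y) = (10·p_y/p_x)², and y* = (I − p_x·x*)/p_y.
Plugging in: x* = (10·5.5/8.8)² = 39.0625.

x* = 39.0625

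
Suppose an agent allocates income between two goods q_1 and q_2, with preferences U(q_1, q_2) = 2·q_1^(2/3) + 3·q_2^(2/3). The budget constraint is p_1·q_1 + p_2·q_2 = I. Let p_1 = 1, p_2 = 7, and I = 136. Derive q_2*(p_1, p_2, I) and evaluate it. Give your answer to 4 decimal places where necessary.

MRS = MU_q_1/MU_q_2 = (2/3)·(q_2/q_1)^(1/3). Set equal to p_1/p_2.
Solve for the ratio: q_2/q_1 = [(3/2)·p_1/p_2]^(3).
With the ratio pinned down, the budget gives q_1* = I/(p_1 + p_2·(q_2/q_1)) and q_2* = (q_2/q_1)·q_1*.
Numerically q_2/q_1 = 0.00984, so q_1* = 136/(1 + 7·0.00984) = 127.2363 and q_2* = 0.00984·127.2363 = 1.252.

q_2* = 1.252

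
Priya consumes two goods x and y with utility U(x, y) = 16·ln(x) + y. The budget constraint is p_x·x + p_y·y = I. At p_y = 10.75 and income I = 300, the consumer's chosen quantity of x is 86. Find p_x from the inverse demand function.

p_x = 2

Set MRS = p_x/p_y: (16/x)/1 = p_x/p_y.
So x*(p_x,p_y) = 16·p_y/p_x, independent of income; and y* = (I − 16·p_y)/p_y.
Set x* = 86 in the demand function and solve for p_x: p_x = 2.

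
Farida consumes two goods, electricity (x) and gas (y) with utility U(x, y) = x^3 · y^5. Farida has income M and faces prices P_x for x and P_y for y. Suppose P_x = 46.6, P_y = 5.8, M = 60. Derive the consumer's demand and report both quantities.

The MRS is (3/5)·y/x. Set MRS = P_x/P_y.
Rearranging, P_y·y = (5/3)·P_x·x. Substituting into the budget gives P_x·x·(1 + (5/3)) = M.
Demand: x*(P_x,P_y,M) = 0.375·M/P_x and y* = 0.625·M/P_y.
At P_x=46.6, P_y=5.8, M=60: x* = 0.375·60/46.6 = 0.4828, y* = 6.4655.

x* = 0.4828, y* = 6.4655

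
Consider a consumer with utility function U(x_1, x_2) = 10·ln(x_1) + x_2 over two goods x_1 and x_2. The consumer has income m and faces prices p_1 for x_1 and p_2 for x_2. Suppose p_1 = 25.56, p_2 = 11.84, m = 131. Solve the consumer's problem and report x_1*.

x_1* = 4.6322

MU_x_1 = 10/x_1, MU_x_2 = 1. Tangency: 10/x_1 = p_1/p_2.
So x_1*(p_1,p_2) = 10·p_2/p_1, independent of income; and x_2* = (m − 10·p_2)/p_2.
At the given prices: x_1* = 10·11.84/25.56 = 4.6322.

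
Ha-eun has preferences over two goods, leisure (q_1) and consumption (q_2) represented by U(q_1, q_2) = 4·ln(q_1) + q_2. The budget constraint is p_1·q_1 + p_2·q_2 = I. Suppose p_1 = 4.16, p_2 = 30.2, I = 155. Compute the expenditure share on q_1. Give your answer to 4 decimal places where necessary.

share on q_1 = 0.7794

MU_q_1 = 4/q_1, MU_q_2 = 1. Tangency: 4/q_1 = p_1/p_2.
So q_1*(p_1,p_2) = 4·p_2/p_1, independent of income; and q_2* = (I − 4·p_2)/p_2.
At the given prices: q_1* = 4·30.2/4.16 = 29.0385, and q_2* = 1.1325.
Expenditure on q_1: 4.16·29.0385 = 120.8; share = 0.7794.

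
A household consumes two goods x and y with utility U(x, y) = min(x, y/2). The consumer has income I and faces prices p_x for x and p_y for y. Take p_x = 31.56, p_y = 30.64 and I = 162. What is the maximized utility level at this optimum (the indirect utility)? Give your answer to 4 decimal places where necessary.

Demand: x*(p_x,p_y,I) = I/(p_x + 2·p_y), y* = 2·I/(p_x + 2·p_y).
Here 31.56 + 2·30.64 = 92.84, giving x* = 1.7449 and y* = 3.4899.
Utility at the optimum: U(1.7449, 3.4899) = 1.7449.

V = 1.7449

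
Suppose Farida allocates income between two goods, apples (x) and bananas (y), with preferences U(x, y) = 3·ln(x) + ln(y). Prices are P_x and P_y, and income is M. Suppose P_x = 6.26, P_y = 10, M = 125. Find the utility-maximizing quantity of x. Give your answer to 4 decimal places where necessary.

x* = 14.976

MU_x/MU_y = (3·y)/(x); tangency sets this equal to P_x/P_y.
So 3·P_y·y = P_x·x; combined with the budget, a share 0.75 of income goes to x.
Demand: x*(P_x,P_y,M) = 0.75·M/P_x and y* = 0.25·M/P_y.
At P_x=6.26, P_y=10, M=125: x* = 0.75·125/6.26 = 14.976.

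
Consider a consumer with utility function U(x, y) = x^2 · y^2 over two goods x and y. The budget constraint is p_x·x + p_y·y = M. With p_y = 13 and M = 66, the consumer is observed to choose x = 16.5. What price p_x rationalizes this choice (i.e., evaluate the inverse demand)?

MU_x/MU_y = (2·y)/(2·x); tangency sets this equal to p_x/p_y.
So 2·p_y·y = 2·p_x·x; combined with the budget, a share 0.5 of income goes to x.
Demand: x*(p_x,p_y,M) = 0.5·M/p_x and y* = 0.5·M/p_y.
Set x* = 16.5 in the demand function and solve for p_x: p_x = 2.

p_x = 2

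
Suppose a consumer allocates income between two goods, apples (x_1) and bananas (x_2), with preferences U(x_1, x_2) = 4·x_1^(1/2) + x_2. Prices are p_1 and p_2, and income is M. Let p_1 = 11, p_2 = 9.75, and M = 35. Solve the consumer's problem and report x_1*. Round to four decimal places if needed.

MU_x_1 = 2/√x_1, MU_x_2 = 1. Tangency: 2/√x_1 = p_1/p_2.
Solve: √x_1 = 2·p_2/p_1, so x_1*(p_1,p_2) = (2·p_2/p_1)², and x_2* = (M − p_1·x_1*)/p_2.
Plugging in: x_1* = (2·9.75/11)² = 3.1426.

x_1* = 3.1426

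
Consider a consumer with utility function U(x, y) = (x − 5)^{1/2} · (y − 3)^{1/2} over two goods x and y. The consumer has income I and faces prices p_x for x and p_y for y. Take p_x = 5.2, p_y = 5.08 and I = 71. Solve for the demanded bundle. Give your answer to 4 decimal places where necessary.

MRS = (y−3)/(x−5). Tangency with p_x/p_y gives y−3 = (p_x/p_y)·(x−5).
Substituting into the budget: x* = 5 + 0.5·(I − 5·p_x − 3·p_y)/p_x, and y* = 3 + 0.5·(…)/p_y.
Discretionary income = 71 − 5·5.2 − 3·5.08 = 29.76; x* = 5 + 0.5·29.76/5.2 = 7.8615; y* = 3 + 0.5·29.76/5.08 = 5.9291.

x* = 7.8615, y* = 5.9291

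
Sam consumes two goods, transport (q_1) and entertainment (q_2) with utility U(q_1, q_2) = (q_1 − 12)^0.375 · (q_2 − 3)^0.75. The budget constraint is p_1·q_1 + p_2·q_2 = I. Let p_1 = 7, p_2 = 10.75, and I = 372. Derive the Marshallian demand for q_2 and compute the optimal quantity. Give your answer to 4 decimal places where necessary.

q_2* = 18.8605

This is Cobb-Douglas in (q_1−12, q_2−3): tangency gives 0.375·p_2·(q_2−3) = 0.75·p_1·(q_1−12).
Substituting into the budget: q_1* = 12 + 1/3·(I − 12·p_1 − 3·p_2)/p_1, and q_2* = 3 + 2/3·(…)/p_2.
Discretionary income = 372 − 12·7 − 3·10.75 = 255.75; q_2* = 3 + 2/3·255.75/10.75 = 18.8605.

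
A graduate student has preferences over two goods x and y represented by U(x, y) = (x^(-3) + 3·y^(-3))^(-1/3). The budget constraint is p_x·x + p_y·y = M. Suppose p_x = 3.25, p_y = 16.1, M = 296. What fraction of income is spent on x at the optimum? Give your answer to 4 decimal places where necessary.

share on x = 0.1862

MRS = MU_x/MU_y = (1/3)·(y/x)^(4). Set equal to p_x/p_y.
Solve for the ratio: y/x = [3·p_x/p_y]^(0.25).
With the ratio pinned down, the budget gives x* = M/(p_x + p_y·(y/x)) and y* = (y/x)·x*.
Numerically y/x = 0.882155, so x* = 296/(3.25 + 16.1·0.882155) = 16.9601 and y* = 0.882155·16.9601 = 14.9615.
Expenditure on x: 3.25·16.9601 = 55.1204; share = 0.1862.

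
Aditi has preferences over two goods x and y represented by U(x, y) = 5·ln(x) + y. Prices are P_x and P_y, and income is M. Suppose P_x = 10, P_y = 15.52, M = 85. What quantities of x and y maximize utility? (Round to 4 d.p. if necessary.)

MU_x = 5/x, MU_y = 1. Tangency: 5/x = P_x/P_y.
So x*(P_x,P_y) = 5·P_y/P_x, independent of income; and y* = (M − 5·P_y)/P_y.
At the given prices: x* = 5·15.52/10 = 7.76, and y* = 0.4768.

x* = 7.76, y* = 0.4768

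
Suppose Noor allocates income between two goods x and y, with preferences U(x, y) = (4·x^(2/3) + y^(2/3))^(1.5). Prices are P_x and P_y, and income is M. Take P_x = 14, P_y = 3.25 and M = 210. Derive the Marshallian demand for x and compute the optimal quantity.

x* = 11.6284

MU_x ∝ 4·x^(-1/3), MU_y ∝ y^(-1/3), so MRS = 4·(y/x)^(1/3) = P_x/P_y.
Hence y/x = ((1/4)·P_x/P_y)^(1/(1/3)), i.e. raised to the 3 power.
Substitute y = (y/x)·x into the budget: x* = M/(P_x + P_y·(y/x)).
Numerically y/x = 1.248976, so x* = 210/(14 + 3.25·1.248976) = 11.6284.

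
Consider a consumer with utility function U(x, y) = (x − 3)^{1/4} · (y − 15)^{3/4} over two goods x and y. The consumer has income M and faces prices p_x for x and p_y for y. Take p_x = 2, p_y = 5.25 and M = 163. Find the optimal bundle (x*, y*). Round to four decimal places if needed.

This is Cobb-Douglas in (x−3, y−15): tangency gives 0.25·p_y·(y−15) = 0.75·p_x·(x−3).
Substituting into the budget: x* = 3 + 0.25·(M − 3·p_x − 15·p_y)/p_x, and y* = 15 + 0.75·(…)/p_y.
Discretionary income = 163 − 3·2 − 15·5.25 = 78.25; x* = 3 + 0.25·78.25/2 = 12.7812; y* = 15 + 0.75·78.25/5.25 = 26.1786.

x* = 12.7812, y* = 26.1786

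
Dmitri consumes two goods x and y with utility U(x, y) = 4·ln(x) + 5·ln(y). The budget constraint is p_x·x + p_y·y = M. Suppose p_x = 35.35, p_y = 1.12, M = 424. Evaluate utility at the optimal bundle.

MU_x/MU_y = (4·y)/(5·x); tangency sets this equal to p_x/p_y.
Rearranging, p_y·y = (5/4)·p_x·x. Substituting into the budget gives p_x·x·(1 + (5/4)) = M.
Demand: x*(p_x,p_y,M) = 4/9·M/p_x and y* = 5/9·M/p_y.
At p_x=35.35, p_y=1.12, M=424: x* = 4/9·424/35.35 = 5.3308, y* = 210.3175.
Utility at the optimum: U(5.3308, 210.3175) = 33.4371.

V = 33.4371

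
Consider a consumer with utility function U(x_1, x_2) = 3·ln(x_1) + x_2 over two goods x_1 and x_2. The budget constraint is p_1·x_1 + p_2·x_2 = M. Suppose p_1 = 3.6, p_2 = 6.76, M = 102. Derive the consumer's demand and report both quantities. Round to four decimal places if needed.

MU_x_1 = 3/x_1, MU_x_2 = 1. Tangency: 3/x_1 = p_1/p_2.
So x_1*(p_1,p_2) = 3·p_2/p_1, independent of income; and x_2* = (M − 3·p_2)/p_2.
At the given prices: x_1* = 3·6.76/3.6 = 5.6333, and x_2* = 12.0888.

x_1* = 5.6333, x_2* = 12.0888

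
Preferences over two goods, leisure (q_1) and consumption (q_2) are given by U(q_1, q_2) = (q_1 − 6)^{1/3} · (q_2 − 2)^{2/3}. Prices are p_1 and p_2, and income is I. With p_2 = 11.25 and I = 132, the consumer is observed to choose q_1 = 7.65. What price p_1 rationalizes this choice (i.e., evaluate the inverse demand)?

p_1 = 10

This is Cobb-Douglas in (q_1−6, q_2−2): tangency gives 1/3·p_2·(q_2−2) = 2/3·p_1·(q_1−6).
Substituting into the budget: q_1* = 6 + 1/3·(I − 6·p_1 − 2·p_2)/p_1, and q_2* = 2 + 2/3·(…)/p_2.
Set q_1* = 7.65 in the demand function and solve for p_1: p_1 = 10.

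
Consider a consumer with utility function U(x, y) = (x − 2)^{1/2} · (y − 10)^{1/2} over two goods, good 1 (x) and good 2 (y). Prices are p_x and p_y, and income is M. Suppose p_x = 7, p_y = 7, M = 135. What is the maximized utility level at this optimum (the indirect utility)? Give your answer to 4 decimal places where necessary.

V = 3.6429

This is Cobb-Douglas in (x−2, y−10): tangency gives 0.5·p_y·(y−10) = 0.5·p_x·(x−2).
After buying the subsistence bundle (2, 10), a share 0.5 of the remaining income goes to x: x* = 2 + 0.5·(M − 2p_x − 10p_y)/p_x.
Discretionary income = 135 − 2·7 − 10·7 = 51; x* = 2 + 0.5·51/7 = 5.6429; y* = 10 + 0.5·51/7 = 13.6429.
Utility at the optimum: U(5.6429, 13.6429) = 3.6429.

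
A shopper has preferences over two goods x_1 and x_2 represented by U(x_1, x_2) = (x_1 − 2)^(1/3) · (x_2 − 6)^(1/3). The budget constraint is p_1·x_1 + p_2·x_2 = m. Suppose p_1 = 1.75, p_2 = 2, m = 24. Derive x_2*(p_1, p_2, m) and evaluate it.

x_2* = 8.125

This is Cobb-Douglas in (x_1−2, x_2−6): tangency gives 1/3·p_2·(x_2−6) = 1/3·p_1·(x_1−2).
After buying the subsistence bundle (2, 6), a share 0.5 of the remaining income goes to x_1: x_1* = 2 + 0.5·(m − 2p_1 − 6p_2)/p_1.
Discretionary income = 24 − 2·1.75 − 6·2 = 8.5; x_2* = 6 + 0.5·8.5/2 = 8.125.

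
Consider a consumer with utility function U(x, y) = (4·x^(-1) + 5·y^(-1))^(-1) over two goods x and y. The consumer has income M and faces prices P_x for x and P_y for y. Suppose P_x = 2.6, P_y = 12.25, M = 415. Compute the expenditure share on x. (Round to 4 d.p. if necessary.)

Numerically y/x = 0.515079, so x* = 415/(2.6 + 12.25·0.515079) = 46.5784 and y* = 0.515079·46.5784 = 23.9915.
Expenditure on x: 2.6·46.5784 = 121.1038; share = 0.2918.

share on x = 0.2918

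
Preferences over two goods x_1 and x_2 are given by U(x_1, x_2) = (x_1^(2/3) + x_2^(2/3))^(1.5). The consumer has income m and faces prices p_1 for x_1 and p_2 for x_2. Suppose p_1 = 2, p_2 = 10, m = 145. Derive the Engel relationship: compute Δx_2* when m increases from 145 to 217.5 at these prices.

From the CES first-order condition, (x_2/x_1)^(1/3) = p_1/p_2.
Hence x_2/x_1 = (p_1/p_2)^(1/(1/3)), i.e. raised to the 3 power.
With the ratio pinned down, the budget gives x_1* = m/(p_1 + p_2·(x_2/x_1)) and x_2* = (x_2/x_1)·x_1*.
Numerically x_2/x_1 = 0.008, so x_1* = 145/(2 + 10·0.008) = 69.7115 and x_2* = 0.008·69.7115 = 0.5577.
At m' = 217.5: x_2* = 0.8365. Change: 0.8365 − 0.5577 = 0.2788.

Δx_2* = 0.2788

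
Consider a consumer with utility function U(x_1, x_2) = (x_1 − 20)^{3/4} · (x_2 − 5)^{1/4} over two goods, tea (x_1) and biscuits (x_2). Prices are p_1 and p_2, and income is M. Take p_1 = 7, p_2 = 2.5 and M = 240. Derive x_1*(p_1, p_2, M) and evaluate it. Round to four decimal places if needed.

After buying the subsistence bundle (20, 5), a share 0.75 of the remaining income goes to x_1: x_1* = 20 + 0.75·(M − 20p_1 − 5p_2)/p_1.
Discretionary income = 240 − 20·7 − 5·2.5 = 87.5; x_1* = 20 + 0.75·87.5/7 = 29.375.

x_1* = 29.375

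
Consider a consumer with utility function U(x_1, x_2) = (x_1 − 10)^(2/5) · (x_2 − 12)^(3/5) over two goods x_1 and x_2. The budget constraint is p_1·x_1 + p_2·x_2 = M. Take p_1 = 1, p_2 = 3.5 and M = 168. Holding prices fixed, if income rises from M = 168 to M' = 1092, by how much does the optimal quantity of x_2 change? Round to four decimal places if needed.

This is Cobb-Douglas in (x_1−10, x_2−12): tangency gives 0.4·p_2·(x_2−12) = 0.6·p_1·(x_1−10).
After buying the subsistence bundle (10, 12), a share 0.4 of the remaining income goes to x_1: x_1* = 10 + 0.4·(M − 10p_1 − 12p_2)/p_1.
Discretionary income = 168 − 10·1 − 12·3.5 = 116; x_2* = 12 + 0.6·116/3.5 = 31.8857.
At M' = 1092: x_2* = 190.2857. Change: 190.2857 − 31.8857 = 158.4.

Δx_2* = 158.4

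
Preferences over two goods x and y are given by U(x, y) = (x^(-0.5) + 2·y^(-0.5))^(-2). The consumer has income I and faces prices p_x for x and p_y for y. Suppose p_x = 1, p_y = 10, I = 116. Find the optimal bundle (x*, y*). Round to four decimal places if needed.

Numerically y/x = 0.341995, so x* = 116/(1 + 10·0.341995) = 26.2446 and y* = 0.341995·26.2446 = 8.9755.

x* = 26.2446, y* = 8.9755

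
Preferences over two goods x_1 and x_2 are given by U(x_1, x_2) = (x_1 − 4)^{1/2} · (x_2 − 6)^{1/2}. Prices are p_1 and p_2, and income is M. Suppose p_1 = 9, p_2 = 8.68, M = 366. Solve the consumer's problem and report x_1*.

x_1* = 19.44

Let x_1' = x_1−4, x_2' = x_2−6. MRS = x_2'/x_1' = p_1/p_2.
Substituting into the budget: x_1* = 4 + 0.5·(M − 4·p_1 − 6·p_2)/p_1, and x_2* = 6 + 0.5·(…)/p_2.
Discretionary income = 366 − 4·9 − 6·8.68 = 277.92; x_1* = 4 + 0.5·277.92/9 = 19.44.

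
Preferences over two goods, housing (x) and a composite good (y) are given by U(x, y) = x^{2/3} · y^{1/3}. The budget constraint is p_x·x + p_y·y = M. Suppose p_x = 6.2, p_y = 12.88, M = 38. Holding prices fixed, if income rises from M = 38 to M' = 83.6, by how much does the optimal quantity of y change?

Δy* = 1.1801

Demand: x*(p_x,p_y,M) = 2/3·M/p_x and y* = 1/3·M/p_y.
At p_x=6.2, p_y=12.88, M=38: y* = 1/3·38/12.88 = 0.9834.
At M' = 83.6: y* = 2.1636. Change: 2.1636 − 0.9834 = 1.1801.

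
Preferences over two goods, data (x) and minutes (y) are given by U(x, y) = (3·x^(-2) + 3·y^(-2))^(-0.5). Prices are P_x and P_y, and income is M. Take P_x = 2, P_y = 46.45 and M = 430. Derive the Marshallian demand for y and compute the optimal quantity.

MRS = MU_x/MU_y = (y/x)^(3). Set equal to P_x/P_y.
Solve for the ratio: y/x = [P_x/P_y]^(1/3).
With the ratio pinned down, the budget gives x* = M/(P_x + P_y·(y/x)) and y* = (y/x)·x*.
Numerically y/x = 0.350495, so x* = 430/(2 + 46.45·0.350495) = 23.5224 and y* = 0.350495·23.5224 = 8.2445.

y* = 8.2445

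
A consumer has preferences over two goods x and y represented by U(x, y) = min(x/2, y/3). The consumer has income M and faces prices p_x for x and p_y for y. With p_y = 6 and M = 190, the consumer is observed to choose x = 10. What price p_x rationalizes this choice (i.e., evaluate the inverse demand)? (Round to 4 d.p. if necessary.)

p_x = 10

With perfect complements, no substitution: consume in ratio x:y = 2:3.
Budget: p_x·x + p_y·(3/2)·x = M, so (2·p_x + 3·p_y)·x = 2·M.
Demand: x*(p_x,p_y,M) = 2·M/(2·p_x + 3·p_y), y* = 3·M/(2·p_x + 3·p_y).
Set x* = 10 in the demand function and solve for p_x: p_x = 10.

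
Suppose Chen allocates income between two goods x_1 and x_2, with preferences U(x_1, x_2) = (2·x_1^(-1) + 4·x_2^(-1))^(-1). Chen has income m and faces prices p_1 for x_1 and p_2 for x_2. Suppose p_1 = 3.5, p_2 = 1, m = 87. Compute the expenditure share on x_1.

From the CES first-order condition, (1/2)·(x_2/x_1)^(2) = p_1/p_2.
Hence x_2/x_1 = (2·p_1/p_2)^(1/(2)), i.e. raised to the 0.5 power.
Substitute x_2 = (x_2/x_1)·x_1 into the budget: x_1* = m/(p_1 + p_2·(x_2/x_1)).
Numerically x_2/x_1 = 2.645751, so x_1* = 87/(3.5 + 1·2.645751) = 14.1561 and x_2* = 2.645751·14.1561 = 37.4536.
Expenditure on x_1: 3.5·14.1561 = 49.5464; share = 0.5695.

share on x_1 = 0.5695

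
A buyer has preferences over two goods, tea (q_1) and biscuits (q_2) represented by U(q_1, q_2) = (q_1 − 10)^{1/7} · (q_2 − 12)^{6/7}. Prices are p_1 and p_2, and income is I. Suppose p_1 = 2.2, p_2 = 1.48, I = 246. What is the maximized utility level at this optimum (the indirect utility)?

Let q_1' = q_1−10, q_2' = q_2−12. MRS = (1/6)·q_2'/q_1' = p_1/p_2.
Substituting into the budget: q_1* = 10 + 1/7·(I − 10·p_1 − 12·p_2)/p_1, and q_2* = 12 + 6/7·(…)/p_2.
Discretionary income = 246 − 10·2.2 − 12·1.48 = 206.24; q_1* = 10 + 1/7·206.24/2.2 = 23.3922; q_2* = 12 + 6/7·206.24/1.48 = 131.444.
Utility at the optimum: U(23.3922, 131.444) = 87.3787.

V = 87.3787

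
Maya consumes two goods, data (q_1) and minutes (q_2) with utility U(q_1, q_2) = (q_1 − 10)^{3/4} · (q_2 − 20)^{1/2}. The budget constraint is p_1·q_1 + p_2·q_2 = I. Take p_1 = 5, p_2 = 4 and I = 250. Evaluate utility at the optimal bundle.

V = 25.6072

After buying the subsistence bundle (10, 20), a share 0.6 of the remaining income goes to q_1: q_1* = 10 + 0.6·(I − 10p_1 − 20p_2)/p_1.
Discretionary income = 250 − 10·5 − 20·4 = 120; q_1* = 10 + 0.6·120/5 = 24.4; q_2* = 20 + 0.4·120/4 = 32.
Utility at the optimum: U(24.4, 32) = 25.6072.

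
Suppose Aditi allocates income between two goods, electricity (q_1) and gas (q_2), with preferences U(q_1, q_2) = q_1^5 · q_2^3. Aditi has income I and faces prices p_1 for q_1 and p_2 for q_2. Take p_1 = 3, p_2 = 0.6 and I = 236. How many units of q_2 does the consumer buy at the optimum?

Tangency: MRS = (5/3)·q_2/q_1 = p_1/p_2.
So 5·p_2·q_2 = 3·p_1·q_1; combined with the budget, a share 0.625 of income goes to q_1.
Demand: q_1*(p_1,p_2,I) = 0.625·I/p_1 and q_2* = 0.375·I/p_2.
At p_1=3, p_2=0.6, I=236: q_2* = 0.375·236/0.6 = 147.5.

q_2* = 147.5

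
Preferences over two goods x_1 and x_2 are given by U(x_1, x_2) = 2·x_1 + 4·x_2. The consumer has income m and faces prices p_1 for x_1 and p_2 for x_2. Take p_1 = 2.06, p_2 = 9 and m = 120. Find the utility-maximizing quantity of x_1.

Numerically: x_1* = 58.2524, x_2* = 0.

x_1* = 58.2524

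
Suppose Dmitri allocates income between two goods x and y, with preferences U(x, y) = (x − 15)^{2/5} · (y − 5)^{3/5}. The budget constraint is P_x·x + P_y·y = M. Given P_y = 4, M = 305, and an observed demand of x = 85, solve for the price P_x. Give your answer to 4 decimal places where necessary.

P_x = 1.5

Let x' = x−15, y' = y−5. MRS = (2/3)·y'/x' = P_x/P_y.
After buying the subsistence bundle (15, 5), a share 0.4 of the remaining income goes to x: x* = 15 + 0.4·(M − 15P_x − 5P_y)/P_x.
Set x* = 85 in the demand function and solve for P_x: P_x = 1.5.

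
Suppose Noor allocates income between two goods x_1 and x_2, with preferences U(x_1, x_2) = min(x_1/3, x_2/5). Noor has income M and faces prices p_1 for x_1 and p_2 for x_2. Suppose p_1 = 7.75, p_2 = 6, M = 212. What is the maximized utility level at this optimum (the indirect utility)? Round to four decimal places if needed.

V = 3.9812

Leontief preferences: the optimum is at the kink where x_1/3 = x_2/5, i.e. x_2 = (5/3)·x_1.
Budget: p_1·x_1 + p_2·(5/3)·x_1 = M, so (3·p_1 + 5·p_2)·x_1 = 3·M.
Demand: x_1*(p_1,p_2,M) = 3·M/(3·p_1 + 5·p_2), x_2* = 5·M/(3·p_1 + 5·p_2).
Here 3·7.75 + 5·6 = 53.25, giving x_1* = 11.9437 and x_2* = 19.9061.
Utility at the optimum: U(11.9437, 19.9061) = 3.9812.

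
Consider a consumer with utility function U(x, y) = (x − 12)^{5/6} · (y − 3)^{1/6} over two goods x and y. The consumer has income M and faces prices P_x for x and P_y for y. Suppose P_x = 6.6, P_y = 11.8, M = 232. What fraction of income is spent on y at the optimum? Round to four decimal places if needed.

share on y = 0.2369

Discretionary income = 232 − 12·6.6 − 3·11.8 = 117.4; x* = 12 + 5/6·117.4/6.6 = 26.8232; y* = 3 + 1/6·117.4/11.8 = 4.6582.
Expenditure on y: 11.8·4.6582 = 54.9667; share = 0.2369.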